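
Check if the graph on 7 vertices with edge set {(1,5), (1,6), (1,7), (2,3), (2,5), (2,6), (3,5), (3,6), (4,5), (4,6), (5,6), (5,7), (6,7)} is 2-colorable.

Step 1: Attempt 2-coloring using BFS:
  Start at vertex 1, assign color 0
  Color vertex 5 with color 1 (neighbor of 1)
  Color vertex 6 with color 1 (neighbor of 1)
  Color vertex 7 with color 1 (neighbor of 1)
  Color vertex 2 with color 0 (neighbor of 5)
  Color vertex 3 with color 0 (neighbor of 5)
  Color vertex 4 with color 0 (neighbor of 5)

Step 2: Conflict found! Vertices 5 and 6 are adjacent but have the same color.
This means the graph contains an odd cycle.

The graph is NOT bipartite.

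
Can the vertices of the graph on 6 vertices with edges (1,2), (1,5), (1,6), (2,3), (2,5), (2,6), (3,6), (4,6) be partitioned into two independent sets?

Step 1: Attempt 2-coloring using BFS:
  Start at vertex 1, assign color 0
  Color vertex 2 with color 1 (neighbor of 1)
  Color vertex 5 with color 1 (neighbor of 1)
  Color vertex 6 with color 1 (neighbor of 1)
  Color vertex 3 with color 0 (neighbor of 2)

Step 2: Conflict found! Vertices 2 and 5 are adjacent but have the same color.
This means the graph contains an odd cycle.

The graph is NOT bipartite.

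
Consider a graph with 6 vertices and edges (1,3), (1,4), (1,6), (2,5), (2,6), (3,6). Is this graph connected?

Step 1: Build adjacency list from edges:
  1: 3, 4, 6
  2: 5, 6
  3: 1, 6
  4: 1
  5: 2
  6: 1, 2, 3

Step 2: Run BFS/DFS from vertex 1:
  Visited: {1, 3, 4, 6, 2, 5}
  Reached 6 of 6 vertices

Step 3: All 6 vertices reached from vertex 1, so the graph is connected.
Answer: Yes, the graph is connected.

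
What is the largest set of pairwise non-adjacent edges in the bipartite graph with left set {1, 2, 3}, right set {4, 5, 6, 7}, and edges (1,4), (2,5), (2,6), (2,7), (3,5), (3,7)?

Step 1: List the neighbors of each left vertex:
  1: 4
  2: 5, 6, 7
  3: 5, 7

Step 2: Greedily match left vertices, then look for augmenting paths:
  Match 1 -- 4
  Match 2 -- 5
  Match 3 -- 7
  No augmenting path remains.

Step 3: Verify this is maximum:
  Matching size 3 = min(|L|, |R|) = min(3, 4), which is an upper bound, so this matching is maximum.

Maximum matching: {(1,4), (2,5), (3,7)}
Size: 3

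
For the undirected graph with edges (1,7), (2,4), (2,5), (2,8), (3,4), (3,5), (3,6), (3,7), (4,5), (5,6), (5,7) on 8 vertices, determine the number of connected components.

Step 1: Build adjacency list from edges:
  1: 7
  2: 4, 5, 8
  3: 4, 5, 6, 7
  4: 2, 3, 5
  5: 2, 3, 4, 6, 7
  6: 3, 5
  7: 1, 3, 5
  8: 2

Step 2: Run BFS/DFS from vertex 1:
  Visited: {1, 7, 3, 5, 4, 6, 2, 8}
  Reached 8 of 8 vertices

Step 3: All 8 vertices reached from vertex 1, so the graph is connected.
Number of connected components: 1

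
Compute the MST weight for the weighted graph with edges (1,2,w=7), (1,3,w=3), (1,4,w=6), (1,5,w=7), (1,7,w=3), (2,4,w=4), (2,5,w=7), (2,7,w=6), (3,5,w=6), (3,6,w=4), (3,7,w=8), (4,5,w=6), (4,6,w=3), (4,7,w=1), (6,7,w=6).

Apply Kruskal's algorithm (sort edges by weight, add if no cycle):

Sorted edges by weight:
  (4,7) w=1
  (1,3) w=3
  (1,7) w=3
  (4,6) w=3
  (2,4) w=4
  (3,6) w=4
  (1,4) w=6
  (2,7) w=6
  (3,5) w=6
  (4,5) w=6
  (6,7) w=6
  (1,5) w=7
  (1,2) w=7
  (2,5) w=7
  (3,7) w=8

Add edge (4,7) w=1 -- no cycle. Running total: 1
Add edge (1,3) w=3 -- no cycle. Running total: 4
Add edge (1,7) w=3 -- no cycle. Running total: 7
Add edge (4,6) w=3 -- no cycle. Running total: 10
Add edge (2,4) w=4 -- no cycle. Running total: 14
Skip edge (3,6) w=4 -- would create cycle
Skip edge (1,4) w=6 -- would create cycle
Skip edge (2,7) w=6 -- would create cycle
Add edge (3,5) w=6 -- no cycle. Running total: 20

MST edges: (4,7,w=1), (1,3,w=3), (1,7,w=3), (4,6,w=3), (2,4,w=4), (3,5,w=6)
Total MST weight: 1 + 3 + 3 + 3 + 4 + 6 = 20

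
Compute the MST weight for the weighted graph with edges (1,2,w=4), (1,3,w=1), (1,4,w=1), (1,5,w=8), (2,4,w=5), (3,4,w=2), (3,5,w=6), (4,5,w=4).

Apply Kruskal's algorithm (sort edges by weight, add if no cycle):

Sorted edges by weight:
  (1,3) w=1
  (1,4) w=1
  (3,4) w=2
  (1,2) w=4
  (4,5) w=4
  (2,4) w=5
  (3,5) w=6
  (1,5) w=8

Add edge (1,3) w=1 -- no cycle. Running total: 1
Add edge (1,4) w=1 -- no cycle. Running total: 2
Skip edge (3,4) w=2 -- would create cycle
Add edge (1,2) w=4 -- no cycle. Running total: 6
Add edge (4,5) w=4 -- no cycle. Running total: 10

MST edges: (1,3,w=1), (1,4,w=1), (1,2,w=4), (4,5,w=4)
Total MST weight: 1 + 1 + 4 + 4 = 10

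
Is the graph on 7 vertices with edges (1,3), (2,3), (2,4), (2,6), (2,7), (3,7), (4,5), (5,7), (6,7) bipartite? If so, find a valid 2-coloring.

Step 1: Attempt 2-coloring using BFS:
  Start at vertex 1, assign color 0
  Color vertex 3 with color 1 (neighbor of 1)
  Color vertex 2 with color 0 (neighbor of 3)
  Color vertex 7 with color 0 (neighbor of 3)
  Color vertex 4 with color 1 (neighbor of 2)
  Color vertex 6 with color 1 (neighbor of 2)

Step 2: Conflict found! Vertices 2 and 7 are adjacent but have the same color.
This means the graph contains an odd cycle.

The graph is NOT bipartite.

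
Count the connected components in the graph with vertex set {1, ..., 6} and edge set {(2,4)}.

Step 1: Build adjacency list from edges:
  1: (none)
  2: 4
  3: (none)
  4: 2
  5: (none)
  6: (none)

Step 2: Run BFS/DFS from vertex 1:
  Visited: {1}
  Reached 1 of 6 vertices

Step 3: Only 1 of 6 vertices reached. Graph is disconnected.
Connected components: {1}, {2, 4}, {3}, {5}, {6}
Number of connected components: 5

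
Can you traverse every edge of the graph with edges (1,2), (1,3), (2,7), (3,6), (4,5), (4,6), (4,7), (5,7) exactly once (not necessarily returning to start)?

Step 1: Find the degree of each vertex:
  deg(1) = 2
  deg(2) = 2
  deg(3) = 2
  deg(4) = 3
  deg(5) = 2
  deg(6) = 2
  deg(7) = 3

Step 2: Count vertices with odd degree:
  Odd-degree vertices: 4, 7 (2 total)

Step 3: Apply Euler's theorem:
  - Eulerian circuit exists iff graph is connected and all vertices have even degree
  - Eulerian path exists iff graph is connected and has 0 or 2 odd-degree vertices

Graph is connected with exactly 2 odd-degree vertices (4, 7).
Eulerian path exists (starting and ending at the odd-degree vertices), but no Eulerian circuit.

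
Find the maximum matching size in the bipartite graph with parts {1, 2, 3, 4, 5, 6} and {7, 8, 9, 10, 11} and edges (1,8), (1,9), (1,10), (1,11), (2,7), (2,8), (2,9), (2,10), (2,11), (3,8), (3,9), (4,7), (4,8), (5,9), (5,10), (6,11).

Step 1: List the neighbors of each left vertex:
  1: 8, 9, 10, 11
  2: 7, 8, 9, 10, 11
  3: 8, 9
  4: 7, 8
  5: 9, 10
  6: 11

Step 2: Greedily match left vertices, then look for augmenting paths:
  Match 1 -- 8
  Match 2 -- 7
  Match 3 -- 9
  Match 5 -- 10
  Match 6 -- 11
  No augmenting path remains.

Step 3: Verify this is maximum:
  Matching size 5 = min(|L|, |R|) = min(6, 5), which is an upper bound, so this matching is maximum.

Maximum matching: {(1,8), (2,7), (3,9), (5,10), (6,11)}
Size: 5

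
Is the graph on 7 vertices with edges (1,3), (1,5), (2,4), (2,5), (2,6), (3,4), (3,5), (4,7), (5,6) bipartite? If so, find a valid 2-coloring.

Step 1: Attempt 2-coloring using BFS:
  Start at vertex 1, assign color 0
  Color vertex 3 with color 1 (neighbor of 1)
  Color vertex 5 with color 1 (neighbor of 1)
  Color vertex 4 with color 0 (neighbor of 3)

Step 2: Conflict found! Vertices 3 and 5 are adjacent but have the same color.
This means the graph contains an odd cycle.

The graph is NOT bipartite.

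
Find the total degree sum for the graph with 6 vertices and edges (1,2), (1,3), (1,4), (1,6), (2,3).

Step 1: Count edges incident to each vertex:
  deg(1) = 4 (neighbors: 2, 3, 4, 6)
  deg(2) = 2 (neighbors: 1, 3)
  deg(3) = 2 (neighbors: 1, 2)
  deg(4) = 1 (neighbors: 1)
  deg(5) = 0 (neighbors: none)
  deg(6) = 1 (neighbors: 1)

Step 2: Sum all degrees:
  4 + 2 + 2 + 1 + 0 + 1 = 10

Verification: sum of degrees = 2 * |E| = 2 * 5 = 10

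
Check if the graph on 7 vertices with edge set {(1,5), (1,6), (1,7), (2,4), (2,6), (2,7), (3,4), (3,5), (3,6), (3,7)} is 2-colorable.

Step 1: Attempt 2-coloring using BFS:
  Start at vertex 1, assign color 0
  Color vertex 5 with color 1 (neighbor of 1)
  Color vertex 6 with color 1 (neighbor of 1)
  Color vertex 7 with color 1 (neighbor of 1)
  Color vertex 3 with color 0 (neighbor of 5)
  Color vertex 2 with color 0 (neighbor of 6)
  Color vertex 4 with color 1 (neighbor of 3)

Step 2: 2-coloring succeeded. No conflicts found.
  Set A (color 0): {1, 2, 3}
  Set B (color 1): {4, 5, 6, 7}

The graph is bipartite with partition {1, 2, 3}, {4, 5, 6, 7}.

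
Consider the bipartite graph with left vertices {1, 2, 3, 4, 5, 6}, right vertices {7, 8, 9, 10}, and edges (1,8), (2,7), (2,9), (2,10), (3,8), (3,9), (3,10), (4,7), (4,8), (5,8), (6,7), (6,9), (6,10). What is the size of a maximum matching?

Step 1: List the neighbors of each left vertex:
  1: 8
  2: 7, 9, 10
  3: 8, 9, 10
  4: 7, 8
  5: 8
  6: 7, 9, 10

Step 2: Greedily match left vertices, then look for augmenting paths:
  Match 1 -- 8
  Match 2 -- 7
  Match 3 -- 9
  Match 6 -- 10
  No augmenting path remains.

Step 3: Verify this is maximum:
  Matching size 4 = min(|L|, |R|) = min(6, 4), which is an upper bound, so this matching is maximum.

Maximum matching: {(1,8), (2,7), (3,9), (6,10)}
Size: 4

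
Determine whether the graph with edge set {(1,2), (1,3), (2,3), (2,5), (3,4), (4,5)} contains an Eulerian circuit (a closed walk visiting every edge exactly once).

Step 1: Find the degree of each vertex:
  deg(1) = 2
  deg(2) = 3
  deg(3) = 3
  deg(4) = 2
  deg(5) = 2

Step 2: Count vertices with odd degree:
  Odd-degree vertices: 2, 3 (2 total)

Step 3: Apply Euler's theorem:
  - Eulerian circuit exists iff graph is connected and all vertices have even degree
  - Eulerian path exists iff graph is connected and has 0 or 2 odd-degree vertices

Graph is connected with exactly 2 odd-degree vertices (2, 3).
Eulerian path exists (starting and ending at the odd-degree vertices), but no Eulerian circuit.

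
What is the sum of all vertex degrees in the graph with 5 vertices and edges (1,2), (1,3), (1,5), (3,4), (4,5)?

Step 1: Count edges incident to each vertex:
  deg(1) = 3 (neighbors: 2, 3, 5)
  deg(2) = 1 (neighbors: 1)
  deg(3) = 2 (neighbors: 1, 4)
  deg(4) = 2 (neighbors: 3, 5)
  deg(5) = 2 (neighbors: 1, 4)

Step 2: Sum all degrees:
  3 + 1 + 2 + 2 + 2 = 10

Verification: sum of degrees = 2 * |E| = 2 * 5 = 10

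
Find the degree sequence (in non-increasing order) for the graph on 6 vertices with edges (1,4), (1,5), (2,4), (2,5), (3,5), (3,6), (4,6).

Step 1: Count edges incident to each vertex:
  deg(1) = 2 (neighbors: 4, 5)
  deg(2) = 2 (neighbors: 4, 5)
  deg(3) = 2 (neighbors: 5, 6)
  deg(4) = 3 (neighbors: 1, 2, 6)
  deg(5) = 3 (neighbors: 1, 2, 3)
  deg(6) = 2 (neighbors: 3, 4)

Step 2: Sort degrees in non-increasing order:
  Degrees: [2, 2, 2, 3, 3, 2] -> sorted: [3, 3, 2, 2, 2, 2]

Degree sequence: [3, 3, 2, 2, 2, 2]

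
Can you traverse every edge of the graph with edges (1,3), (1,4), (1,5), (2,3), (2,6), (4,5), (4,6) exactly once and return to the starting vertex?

Step 1: Find the degree of each vertex:
  deg(1) = 3
  deg(2) = 2
  deg(3) = 2
  deg(4) = 3
  deg(5) = 2
  deg(6) = 2

Step 2: Count vertices with odd degree:
  Odd-degree vertices: 1, 4 (2 total)

Step 3: Apply Euler's theorem:
  - Eulerian circuit exists iff graph is connected and all vertices have even degree
  - Eulerian path exists iff graph is connected and has 0 or 2 odd-degree vertices

Graph is connected with exactly 2 odd-degree vertices (1, 4).
Eulerian path exists (starting and ending at the odd-degree vertices), but no Eulerian circuit.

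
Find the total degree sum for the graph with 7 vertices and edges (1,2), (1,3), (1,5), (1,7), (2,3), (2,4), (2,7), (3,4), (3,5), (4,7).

Step 1: Count edges incident to each vertex:
  deg(1) = 4 (neighbors: 2, 3, 5, 7)
  deg(2) = 4 (neighbors: 1, 3, 4, 7)
  deg(3) = 4 (neighbors: 1, 2, 4, 5)
  deg(4) = 3 (neighbors: 2, 3, 7)
  deg(5) = 2 (neighbors: 1, 3)
  deg(6) = 0 (neighbors: none)
  deg(7) = 3 (neighbors: 1, 2, 4)

Step 2: Sum all degrees:
  4 + 4 + 4 + 3 + 2 + 0 + 3 = 20

Verification: sum of degrees = 2 * |E| = 2 * 10 = 20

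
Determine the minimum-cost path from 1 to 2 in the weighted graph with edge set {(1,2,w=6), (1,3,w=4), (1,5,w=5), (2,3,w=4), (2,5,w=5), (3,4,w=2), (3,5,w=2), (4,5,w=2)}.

Step 1: Build adjacency list with weights:
  1: 2(w=6), 3(w=4), 5(w=5)
  2: 1(w=6), 3(w=4), 5(w=5)
  3: 1(w=4), 2(w=4), 4(w=2), 5(w=2)
  4: 3(w=2), 5(w=2)
  5: 1(w=5), 2(w=5), 3(w=2), 4(w=2)

Step 2: Apply Dijkstra's algorithm from vertex 1:
  Visit vertex 1 (distance=0)
    Update dist[2] = 6
    Update dist[3] = 4
    Update dist[5] = 5
  Visit vertex 3 (distance=4)
    Update dist[4] = 6
  Visit vertex 5 (distance=5)
  Visit vertex 2 (distance=6)

Step 3: Shortest path: 1 -> 2
Total weight: 6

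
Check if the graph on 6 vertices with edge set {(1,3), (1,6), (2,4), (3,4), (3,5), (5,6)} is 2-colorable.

Step 1: Attempt 2-coloring using BFS:
  Start at vertex 1, assign color 0
  Color vertex 3 with color 1 (neighbor of 1)
  Color vertex 6 with color 1 (neighbor of 1)
  Color vertex 4 with color 0 (neighbor of 3)
  Color vertex 5 with color 0 (neighbor of 3)
  Color vertex 2 with color 1 (neighbor of 4)

Step 2: 2-coloring succeeded. No conflicts found.
  Set A (color 0): {1, 4, 5}
  Set B (color 1): {2, 3, 6}

The graph is bipartite with partition {1, 4, 5}, {2, 3, 6}.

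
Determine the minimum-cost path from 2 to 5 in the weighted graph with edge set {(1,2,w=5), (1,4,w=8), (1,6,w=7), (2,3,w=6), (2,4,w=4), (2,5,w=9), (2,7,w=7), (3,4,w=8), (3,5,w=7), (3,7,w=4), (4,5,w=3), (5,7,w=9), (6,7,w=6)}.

Step 1: Build adjacency list with weights:
  1: 2(w=5), 4(w=8), 6(w=7)
  2: 1(w=5), 3(w=6), 4(w=4), 5(w=9), 7(w=7)
  3: 2(w=6), 4(w=8), 5(w=7), 7(w=4)
  4: 1(w=8), 2(w=4), 3(w=8), 5(w=3)
  5: 2(w=9), 3(w=7), 4(w=3), 7(w=9)
  6: 1(w=7), 7(w=6)
  7: 2(w=7), 3(w=4), 5(w=9), 6(w=6)

Step 2: Apply Dijkstra's algorithm from vertex 2:
  Visit vertex 2 (distance=0)
    Update dist[1] = 5
    Update dist[3] = 6
    Update dist[4] = 4
    Update dist[5] = 9
    Update dist[7] = 7
  Visit vertex 4 (distance=4)
    Update dist[5] = 7
  Visit vertex 1 (distance=5)
    Update dist[6] = 12
  Visit vertex 3 (distance=6)
  Visit vertex 5 (distance=7)

Step 3: Shortest path: 2 -> 4 -> 5
Total weight: 4 + 3 = 7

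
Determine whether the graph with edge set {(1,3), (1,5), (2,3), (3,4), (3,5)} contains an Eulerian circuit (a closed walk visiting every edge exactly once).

Step 1: Find the degree of each vertex:
  deg(1) = 2
  deg(2) = 1
  deg(3) = 4
  deg(4) = 1
  deg(5) = 2

Step 2: Count vertices with odd degree:
  Odd-degree vertices: 2, 4 (2 total)

Step 3: Apply Euler's theorem:
  - Eulerian circuit exists iff graph is connected and all vertices have even degree
  - Eulerian path exists iff graph is connected and has 0 or 2 odd-degree vertices

Graph is connected with exactly 2 odd-degree vertices (2, 4).
Eulerian path exists (starting and ending at the odd-degree vertices), but no Eulerian circuit.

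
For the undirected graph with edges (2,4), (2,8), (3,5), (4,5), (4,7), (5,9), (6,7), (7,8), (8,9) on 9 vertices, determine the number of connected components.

Step 1: Build adjacency list from edges:
  1: (none)
  2: 4, 8
  3: 5
  4: 2, 5, 7
  5: 3, 4, 9
  6: 7
  7: 4, 6, 8
  8: 2, 7, 9
  9: 5, 8

Step 2: Run BFS/DFS from vertex 1:
  Visited: {1}
  Reached 1 of 9 vertices

Step 3: Only 1 of 9 vertices reached. Graph is disconnected.
Connected components: {1}, {2, 3, 4, 5, 6, 7, 8, 9}
Number of connected components: 2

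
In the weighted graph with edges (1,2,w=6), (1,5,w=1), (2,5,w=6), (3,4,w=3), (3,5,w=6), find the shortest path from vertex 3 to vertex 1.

Step 1: Build adjacency list with weights:
  1: 2(w=6), 5(w=1)
  2: 1(w=6), 5(w=6)
  3: 4(w=3), 5(w=6)
  4: 3(w=3)
  5: 1(w=1), 2(w=6), 3(w=6)

Step 2: Apply Dijkstra's algorithm from vertex 3:
  Visit vertex 3 (distance=0)
    Update dist[4] = 3
    Update dist[5] = 6
  Visit vertex 4 (distance=3)
  Visit vertex 5 (distance=6)
    Update dist[1] = 7
    Update dist[2] = 12
  Visit vertex 1 (distance=7)

Step 3: Shortest path: 3 -> 5 -> 1
Total weight: 6 + 1 = 7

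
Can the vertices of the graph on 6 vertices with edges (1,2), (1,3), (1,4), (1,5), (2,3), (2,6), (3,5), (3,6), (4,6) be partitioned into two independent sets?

Step 1: Attempt 2-coloring using BFS:
  Start at vertex 1, assign color 0
  Color vertex 2 with color 1 (neighbor of 1)
  Color vertex 3 with color 1 (neighbor of 1)
  Color vertex 4 with color 1 (neighbor of 1)
  Color vertex 5 with color 1 (neighbor of 1)

Step 2: Conflict found! Vertices 2 and 3 are adjacent but have the same color.
This means the graph contains an odd cycle.

The graph is NOT bipartite.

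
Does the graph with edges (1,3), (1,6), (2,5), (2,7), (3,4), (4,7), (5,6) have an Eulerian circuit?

Step 1: Find the degree of each vertex:
  deg(1) = 2
  deg(2) = 2
  deg(3) = 2
  deg(4) = 2
  deg(5) = 2
  deg(6) = 2
  deg(7) = 2

Step 2: Count vertices with odd degree:
  All vertices have even degree (0 odd-degree vertices)

Step 3: Apply Euler's theorem:
  - Eulerian circuit exists iff graph is connected and all vertices have even degree
  - Eulerian path exists iff graph is connected and has 0 or 2 odd-degree vertices

Graph is connected with 0 odd-degree vertices.
Both Eulerian circuit and Eulerian path exist.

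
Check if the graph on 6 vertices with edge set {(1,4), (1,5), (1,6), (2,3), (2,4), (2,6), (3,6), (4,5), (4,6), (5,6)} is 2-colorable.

Step 1: Attempt 2-coloring using BFS:
  Start at vertex 1, assign color 0
  Color vertex 4 with color 1 (neighbor of 1)
  Color vertex 5 with color 1 (neighbor of 1)
  Color vertex 6 with color 1 (neighbor of 1)
  Color vertex 2 with color 0 (neighbor of 4)

Step 2: Conflict found! Vertices 4 and 5 are adjacent but have the same color.
This means the graph contains an odd cycle.

The graph is NOT bipartite.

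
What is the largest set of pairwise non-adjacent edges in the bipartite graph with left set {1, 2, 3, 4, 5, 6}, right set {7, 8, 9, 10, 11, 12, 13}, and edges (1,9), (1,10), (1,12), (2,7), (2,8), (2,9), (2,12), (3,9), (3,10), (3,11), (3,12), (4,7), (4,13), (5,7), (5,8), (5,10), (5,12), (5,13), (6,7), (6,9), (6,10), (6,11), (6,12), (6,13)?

Step 1: List the neighbors of each left vertex:
  1: 9, 10, 12
  2: 7, 8, 9, 12
  3: 9, 10, 11, 12
  4: 7, 13
  5: 7, 8, 10, 12, 13
  6: 7, 9, 10, 11, 12, 13

Step 2: Greedily match left vertices, then look for augmenting paths:
  Match 1 -- 9
  Match 2 -- 7
  Match 3 -- 10
  Match 4 -- 13
  Match 5 -- 8
  Match 6 -- 11
  No augmenting path remains.

Step 3: Verify this is maximum:
  Matching size 6 = min(|L|, |R|) = min(6, 7), which is an upper bound, so this matching is maximum.

Maximum matching: {(1,9), (2,7), (3,10), (4,13), (5,8), (6,11)}
Size: 6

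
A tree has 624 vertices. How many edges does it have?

A tree on n vertices always has exactly n - 1 edges.
For n = 624: edges = 624 - 1 = 623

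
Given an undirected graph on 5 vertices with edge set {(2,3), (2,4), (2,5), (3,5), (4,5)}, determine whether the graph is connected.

Step 1: Build adjacency list from edges:
  1: (none)
  2: 3, 4, 5
  3: 2, 5
  4: 2, 5
  5: 2, 3, 4

Step 2: Run BFS/DFS from vertex 1:
  Visited: {1}
  Reached 1 of 5 vertices

Step 3: Only 1 of 5 vertices reached. Graph is disconnected.
Connected components: {1}, {2, 3, 4, 5}
Answer: No, the graph is not connected (2 components).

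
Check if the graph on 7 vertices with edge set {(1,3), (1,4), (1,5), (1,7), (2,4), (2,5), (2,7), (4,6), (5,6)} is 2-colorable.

Step 1: Attempt 2-coloring using BFS:
  Start at vertex 1, assign color 0
  Color vertex 3 with color 1 (neighbor of 1)
  Color vertex 4 with color 1 (neighbor of 1)
  Color vertex 5 with color 1 (neighbor of 1)
  Color vertex 7 with color 1 (neighbor of 1)
  Color vertex 2 with color 0 (neighbor of 4)
  Color vertex 6 with color 0 (neighbor of 4)

Step 2: 2-coloring succeeded. No conflicts found.
  Set A (color 0): {1, 2, 6}
  Set B (color 1): {3, 4, 5, 7}

The graph is bipartite with partition {1, 2, 6}, {3, 4, 5, 7}.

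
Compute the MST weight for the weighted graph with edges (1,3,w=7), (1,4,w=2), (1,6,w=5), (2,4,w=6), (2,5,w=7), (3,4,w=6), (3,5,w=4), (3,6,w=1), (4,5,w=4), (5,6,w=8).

Apply Kruskal's algorithm (sort edges by weight, add if no cycle):

Sorted edges by weight:
  (3,6) w=1
  (1,4) w=2
  (3,5) w=4
  (4,5) w=4
  (1,6) w=5
  (2,4) w=6
  (3,4) w=6
  (1,3) w=7
  (2,5) w=7
  (5,6) w=8

Add edge (3,6) w=1 -- no cycle. Running total: 1
Add edge (1,4) w=2 -- no cycle. Running total: 3
Add edge (3,5) w=4 -- no cycle. Running total: 7
Add edge (4,5) w=4 -- no cycle. Running total: 11
Skip edge (1,6) w=5 -- would create cycle
Add edge (2,4) w=6 -- no cycle. Running total: 17

MST edges: (3,6,w=1), (1,4,w=2), (3,5,w=4), (4,5,w=4), (2,4,w=6)
Total MST weight: 1 + 2 + 4 + 4 + 6 = 17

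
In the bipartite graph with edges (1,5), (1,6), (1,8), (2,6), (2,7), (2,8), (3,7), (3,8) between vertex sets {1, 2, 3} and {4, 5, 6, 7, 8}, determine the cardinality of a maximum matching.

Step 1: List the neighbors of each left vertex:
  1: 5, 6, 8
  2: 6, 7, 8
  3: 7, 8

Step 2: Greedily match left vertices, then look for augmenting paths:
  Match 1 -- 5
  Match 2 -- 6
  Match 3 -- 7
  No augmenting path remains.

Step 3: Verify this is maximum:
  Matching size 3 = min(|L|, |R|) = min(3, 5), which is an upper bound, so this matching is maximum.

Maximum matching: {(1,5), (2,6), (3,7)}
Size: 3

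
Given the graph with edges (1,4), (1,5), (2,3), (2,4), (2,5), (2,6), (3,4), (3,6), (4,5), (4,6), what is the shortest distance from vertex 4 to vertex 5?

Step 1: Build adjacency list:
  1: 4, 5
  2: 3, 4, 5, 6
  3: 2, 4, 6
  4: 1, 2, 3, 5, 6
  5: 1, 2, 4
  6: 2, 3, 4

Step 2: BFS from vertex 4 to find shortest path to 5:
  vertex 1 reached at distance 1
  vertex 2 reached at distance 1
  vertex 3 reached at distance 1
  vertex 5 reached at distance 1

Step 3: Shortest path: 4 -> 5
Path length: 1 edge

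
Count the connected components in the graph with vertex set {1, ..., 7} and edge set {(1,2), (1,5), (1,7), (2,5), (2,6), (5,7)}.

Step 1: Build adjacency list from edges:
  1: 2, 5, 7
  2: 1, 5, 6
  3: (none)
  4: (none)
  5: 1, 2, 7
  6: 2
  7: 1, 5

Step 2: Run BFS/DFS from vertex 1:
  Visited: {1, 2, 5, 7, 6}
  Reached 5 of 7 vertices

Step 3: Only 5 of 7 vertices reached. Graph is disconnected.
Connected components: {1, 2, 5, 6, 7}, {3}, {4}
Number of connected components: 3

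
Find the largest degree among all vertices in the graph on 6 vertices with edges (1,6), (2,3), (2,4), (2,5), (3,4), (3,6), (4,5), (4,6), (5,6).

Step 1: Count edges incident to each vertex:
  deg(1) = 1 (neighbors: 6)
  deg(2) = 3 (neighbors: 3, 4, 5)
  deg(3) = 3 (neighbors: 2, 4, 6)
  deg(4) = 4 (neighbors: 2, 3, 5, 6)
  deg(5) = 3 (neighbors: 2, 4, 6)
  deg(6) = 4 (neighbors: 1, 3, 4, 5)

Step 2: Find maximum:
  max(1, 3, 3, 4, 3, 4) = 4 (vertex 4)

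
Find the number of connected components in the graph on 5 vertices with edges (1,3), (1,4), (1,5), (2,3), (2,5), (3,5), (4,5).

Step 1: Build adjacency list from edges:
  1: 3, 4, 5
  2: 3, 5
  3: 1, 2, 5
  4: 1, 5
  5: 1, 2, 3, 4

Step 2: Run BFS/DFS from vertex 1:
  Visited: {1, 3, 4, 5, 2}
  Reached 5 of 5 vertices

Step 3: All 5 vertices reached from vertex 1, so the graph is connected.
Number of connected components: 1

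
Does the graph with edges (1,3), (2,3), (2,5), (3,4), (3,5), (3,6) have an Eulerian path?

Step 1: Find the degree of each vertex:
  deg(1) = 1
  deg(2) = 2
  deg(3) = 5
  deg(4) = 1
  deg(5) = 2
  deg(6) = 1

Step 2: Count vertices with odd degree:
  Odd-degree vertices: 1, 3, 4, 6 (4 total)

Step 3: Apply Euler's theorem:
  - Eulerian circuit exists iff graph is connected and all vertices have even degree
  - Eulerian path exists iff graph is connected and has 0 or 2 odd-degree vertices

Graph has 4 odd-degree vertices (need 0 or 2).
Neither Eulerian path nor Eulerian circuit exists.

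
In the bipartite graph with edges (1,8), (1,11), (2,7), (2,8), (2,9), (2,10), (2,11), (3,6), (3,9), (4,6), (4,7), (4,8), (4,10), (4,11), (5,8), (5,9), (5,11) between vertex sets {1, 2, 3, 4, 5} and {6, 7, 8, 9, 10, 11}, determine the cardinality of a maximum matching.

Step 1: List the neighbors of each left vertex:
  1: 8, 11
  2: 7, 8, 9, 10, 11
  3: 6, 9
  4: 6, 7, 8, 10, 11
  5: 8, 9, 11

Step 2: Greedily match left vertices, then look for augmenting paths:
  Match 1 -- 8
  Match 2 -- 7
  Match 3 -- 6
  Match 4 -- 10
  Match 5 -- 9
  No augmenting path remains.

Step 3: Verify this is maximum:
  Matching size 5 = min(|L|, |R|) = min(5, 6), which is an upper bound, so this matching is maximum.

Maximum matching: {(1,8), (2,7), (3,6), (4,10), (5,9)}
Size: 5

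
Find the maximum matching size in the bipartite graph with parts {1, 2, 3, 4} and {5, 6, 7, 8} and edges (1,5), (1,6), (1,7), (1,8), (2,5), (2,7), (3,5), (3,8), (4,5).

Step 1: List the neighbors of each left vertex:
  1: 5, 6, 7, 8
  2: 5, 7
  3: 5, 8
  4: 5

Step 2: Greedily match left vertices, then look for augmenting paths:
  Match 1 -- 6
  Match 2 -- 7
  Match 3 -- 8
  Match 4 -- 5
  No augmenting path remains.

Step 3: Verify this is maximum:
  Matching size 4 = min(|L|, |R|) = min(4, 4), which is an upper bound, so this matching is maximum.

Maximum matching: {(1,6), (2,7), (3,8), (4,5)}
Size: 4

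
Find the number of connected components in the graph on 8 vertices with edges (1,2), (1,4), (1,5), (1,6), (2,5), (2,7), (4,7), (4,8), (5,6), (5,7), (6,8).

Step 1: Build adjacency list from edges:
  1: 2, 4, 5, 6
  2: 1, 5, 7
  3: (none)
  4: 1, 7, 8
  5: 1, 2, 6, 7
  6: 1, 5, 8
  7: 2, 4, 5
  8: 4, 6

Step 2: Run BFS/DFS from vertex 1:
  Visited: {1, 2, 4, 5, 6, 7, 8}
  Reached 7 of 8 vertices

Step 3: Only 7 of 8 vertices reached. Graph is disconnected.
Connected components: {1, 2, 4, 5, 6, 7, 8}, {3}
Number of connected components: 2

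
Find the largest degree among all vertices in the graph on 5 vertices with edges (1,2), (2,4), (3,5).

Step 1: Count edges incident to each vertex:
  deg(1) = 1 (neighbors: 2)
  deg(2) = 2 (neighbors: 1, 4)
  deg(3) = 1 (neighbors: 5)
  deg(4) = 1 (neighbors: 2)
  deg(5) = 1 (neighbors: 3)

Step 2: Find maximum:
  max(1, 2, 1, 1, 1) = 2 (vertex 2)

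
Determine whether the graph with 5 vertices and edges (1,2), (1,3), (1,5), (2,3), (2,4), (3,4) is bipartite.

Step 1: Attempt 2-coloring using BFS:
  Start at vertex 1, assign color 0
  Color vertex 2 with color 1 (neighbor of 1)
  Color vertex 3 with color 1 (neighbor of 1)
  Color vertex 5 with color 1 (neighbor of 1)

Step 2: Conflict found! Vertices 2 and 3 are adjacent but have the same color.
This means the graph contains an odd cycle.

The graph is NOT bipartite.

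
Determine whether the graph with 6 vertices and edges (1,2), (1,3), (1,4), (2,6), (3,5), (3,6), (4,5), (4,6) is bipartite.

Step 1: Attempt 2-coloring using BFS:
  Start at vertex 1, assign color 0
  Color vertex 2 with color 1 (neighbor of 1)
  Color vertex 3 with color 1 (neighbor of 1)
  Color vertex 4 with color 1 (neighbor of 1)
  Color vertex 6 with color 0 (neighbor of 2)
  Color vertex 5 with color 0 (neighbor of 3)

Step 2: 2-coloring succeeded. No conflicts found.
  Set A (color 0): {1, 5, 6}
  Set B (color 1): {2, 3, 4}

The graph is bipartite with partition {1, 5, 6}, {2, 3, 4}.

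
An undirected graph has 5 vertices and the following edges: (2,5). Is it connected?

Step 1: Build adjacency list from edges:
  1: (none)
  2: 5
  3: (none)
  4: (none)
  5: 2

Step 2: Run BFS/DFS from vertex 1:
  Visited: {1}
  Reached 1 of 5 vertices

Step 3: Only 1 of 5 vertices reached. Graph is disconnected.
Connected components: {1}, {2, 5}, {3}, {4}
Answer: No, the graph is not connected (4 components).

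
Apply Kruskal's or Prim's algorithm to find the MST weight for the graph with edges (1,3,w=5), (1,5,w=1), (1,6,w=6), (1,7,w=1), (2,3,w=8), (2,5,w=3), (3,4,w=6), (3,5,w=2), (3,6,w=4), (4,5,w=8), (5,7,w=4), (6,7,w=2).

Apply Kruskal's algorithm (sort edges by weight, add if no cycle):

Sorted edges by weight:
  (1,7) w=1
  (1,5) w=1
  (3,5) w=2
  (6,7) w=2
  (2,5) w=3
  (3,6) w=4
  (5,7) w=4
  (1,3) w=5
  (1,6) w=6
  (3,4) w=6
  (2,3) w=8
  (4,5) w=8

Add edge (1,7) w=1 -- no cycle. Running total: 1
Add edge (1,5) w=1 -- no cycle. Running total: 2
Add edge (3,5) w=2 -- no cycle. Running total: 4
Add edge (6,7) w=2 -- no cycle. Running total: 6
Add edge (2,5) w=3 -- no cycle. Running total: 9
Skip edge (3,6) w=4 -- would create cycle
Skip edge (5,7) w=4 -- would create cycle
Skip edge (1,3) w=5 -- would create cycle
Skip edge (1,6) w=6 -- would create cycle
Add edge (3,4) w=6 -- no cycle. Running total: 15

MST edges: (1,7,w=1), (1,5,w=1), (3,5,w=2), (6,7,w=2), (2,5,w=3), (3,4,w=6)
Total MST weight: 1 + 1 + 2 + 2 + 3 + 6 = 15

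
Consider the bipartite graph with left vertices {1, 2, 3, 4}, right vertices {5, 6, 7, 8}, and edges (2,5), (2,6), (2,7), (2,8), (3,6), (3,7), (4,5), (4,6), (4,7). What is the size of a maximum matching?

Step 1: List the neighbors of each left vertex:
  1: (none)
  2: 5, 6, 7, 8
  3: 6, 7
  4: 5, 6, 7

Step 2: Greedily match left vertices, then look for augmenting paths:
  Match 2 -- 5
  Match 3 -- 6
  Match 4 -- 7
  No augmenting path remains.

Step 3: Verify this is maximum:
  Matching has size 3. The vertex set {2, 3, 4} covers every edge and has size 3; any matching has at most one edge per cover vertex, so 3 is maximum (König's theorem).

Maximum matching: {(2,5), (3,6), (4,7)}
Size: 3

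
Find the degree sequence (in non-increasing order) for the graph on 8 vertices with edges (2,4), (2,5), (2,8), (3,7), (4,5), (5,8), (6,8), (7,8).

Step 1: Count edges incident to each vertex:
  deg(1) = 0 (neighbors: none)
  deg(2) = 3 (neighbors: 4, 5, 8)
  deg(3) = 1 (neighbors: 7)
  deg(4) = 2 (neighbors: 2, 5)
  deg(5) = 3 (neighbors: 2, 4, 8)
  deg(6) = 1 (neighbors: 8)
  deg(7) = 2 (neighbors: 3, 8)
  deg(8) = 4 (neighbors: 2, 5, 6, 7)

Step 2: Sort degrees in non-increasing order:
  Degrees: [0, 3, 1, 2, 3, 1, 2, 4] -> sorted: [4, 3, 3, 2, 2, 1, 1, 0]

Degree sequence: [4, 3, 3, 2, 2, 1, 1, 0]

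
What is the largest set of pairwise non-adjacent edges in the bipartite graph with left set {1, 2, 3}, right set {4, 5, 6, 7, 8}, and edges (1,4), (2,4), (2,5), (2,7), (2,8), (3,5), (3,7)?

Step 1: List the neighbors of each left vertex:
  1: 4
  2: 4, 5, 7, 8
  3: 5, 7

Step 2: Greedily match left vertices, then look for augmenting paths:
  Match 1 -- 4
  Match 2 -- 5
  Match 3 -- 7
  No augmenting path remains.

Step 3: Verify this is maximum:
  Matching size 3 = min(|L|, |R|) = min(3, 5), which is an upper bound, so this matching is maximum.

Maximum matching: {(1,4), (2,5), (3,7)}
Size: 3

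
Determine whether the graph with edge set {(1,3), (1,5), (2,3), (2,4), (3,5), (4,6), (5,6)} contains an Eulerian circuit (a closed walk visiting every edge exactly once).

Step 1: Find the degree of each vertex:
  deg(1) = 2
  deg(2) = 2
  deg(3) = 3
  deg(4) = 2
  deg(5) = 3
  deg(6) = 2

Step 2: Count vertices with odd degree:
  Odd-degree vertices: 3, 5 (2 total)

Step 3: Apply Euler's theorem:
  - Eulerian circuit exists iff graph is connected and all vertices have even degree
  - Eulerian path exists iff graph is connected and has 0 or 2 odd-degree vertices

Graph is connected with exactly 2 odd-degree vertices (3, 5).
Eulerian path exists (starting and ending at the odd-degree vertices), but no Eulerian circuit.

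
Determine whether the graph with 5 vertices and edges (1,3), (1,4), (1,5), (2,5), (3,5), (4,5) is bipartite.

Step 1: Attempt 2-coloring using BFS:
  Start at vertex 1, assign color 0
  Color vertex 3 with color 1 (neighbor of 1)
  Color vertex 4 with color 1 (neighbor of 1)
  Color vertex 5 with color 1 (neighbor of 1)

Step 2: Conflict found! Vertices 3 and 5 are adjacent but have the same color.
This means the graph contains an odd cycle.

The graph is NOT bipartite.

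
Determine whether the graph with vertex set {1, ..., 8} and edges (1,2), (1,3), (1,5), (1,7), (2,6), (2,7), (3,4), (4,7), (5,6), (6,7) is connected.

Step 1: Build adjacency list from edges:
  1: 2, 3, 5, 7
  2: 1, 6, 7
  3: 1, 4
  4: 3, 7
  5: 1, 6
  6: 2, 5, 7
  7: 1, 2, 4, 6
  8: (none)

Step 2: Run BFS/DFS from vertex 1:
  Visited: {1, 2, 3, 5, 7, 6, 4}
  Reached 7 of 8 vertices

Step 3: Only 7 of 8 vertices reached. Graph is disconnected.
Connected components: {1, 2, 3, 4, 5, 6, 7}, {8}
Answer: No, the graph is not connected (2 components).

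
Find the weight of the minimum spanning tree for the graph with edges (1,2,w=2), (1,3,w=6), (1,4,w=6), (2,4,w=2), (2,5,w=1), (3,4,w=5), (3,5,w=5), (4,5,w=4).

Apply Kruskal's algorithm (sort edges by weight, add if no cycle):

Sorted edges by weight:
  (2,5) w=1
  (1,2) w=2
  (2,4) w=2
  (4,5) w=4
  (3,4) w=5
  (3,5) w=5
  (1,3) w=6
  (1,4) w=6

Add edge (2,5) w=1 -- no cycle. Running total: 1
Add edge (1,2) w=2 -- no cycle. Running total: 3
Add edge (2,4) w=2 -- no cycle. Running total: 5
Skip edge (4,5) w=4 -- would create cycle
Add edge (3,4) w=5 -- no cycle. Running total: 10

MST edges: (2,5,w=1), (1,2,w=2), (2,4,w=2), (3,4,w=5)
Total MST weight: 1 + 2 + 2 + 5 = 10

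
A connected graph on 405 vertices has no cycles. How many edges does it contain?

A tree on n vertices always has exactly n - 1 edges.
For n = 405: edges = 405 - 1 = 404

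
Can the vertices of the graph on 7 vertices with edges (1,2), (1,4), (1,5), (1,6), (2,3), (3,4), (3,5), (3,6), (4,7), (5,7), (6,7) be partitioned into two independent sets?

Step 1: Attempt 2-coloring using BFS:
  Start at vertex 1, assign color 0
  Color vertex 2 with color 1 (neighbor of 1)
  Color vertex 4 with color 1 (neighbor of 1)
  Color vertex 5 with color 1 (neighbor of 1)
  Color vertex 6 with color 1 (neighbor of 1)
  Color vertex 3 with color 0 (neighbor of 2)
  Color vertex 7 with color 0 (neighbor of 4)

Step 2: 2-coloring succeeded. No conflicts found.
  Set A (color 0): {1, 3, 7}
  Set B (color 1): {2, 4, 5, 6}

The graph is bipartite with partition {1, 3, 7}, {2, 4, 5, 6}.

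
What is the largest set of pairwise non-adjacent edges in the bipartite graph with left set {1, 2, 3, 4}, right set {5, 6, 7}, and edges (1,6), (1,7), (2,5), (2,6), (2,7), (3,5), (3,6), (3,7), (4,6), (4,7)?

Step 1: List the neighbors of each left vertex:
  1: 6, 7
  2: 5, 6, 7
  3: 5, 6, 7
  4: 6, 7

Step 2: Greedily match left vertices, then look for augmenting paths:
  Match 1 -- 6
  Match 2 -- 5
  Match 3 -- 7
  No augmenting path remains.

Step 3: Verify this is maximum:
  Matching size 3 = min(|L|, |R|) = min(4, 3), which is an upper bound, so this matching is maximum.

Maximum matching: {(1,6), (2,5), (3,7)}
Size: 3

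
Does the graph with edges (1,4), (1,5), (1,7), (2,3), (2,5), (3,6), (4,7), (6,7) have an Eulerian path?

Step 1: Find the degree of each vertex:
  deg(1) = 3
  deg(2) = 2
  deg(3) = 2
  deg(4) = 2
  deg(5) = 2
  deg(6) = 2
  deg(7) = 3

Step 2: Count vertices with odd degree:
  Odd-degree vertices: 1, 7 (2 total)

Step 3: Apply Euler's theorem:
  - Eulerian circuit exists iff graph is connected and all vertices have even degree
  - Eulerian path exists iff graph is connected and has 0 or 2 odd-degree vertices

Graph is connected with exactly 2 odd-degree vertices (1, 7).
Eulerian path exists (starting and ending at the odd-degree vertices), but no Eulerian circuit.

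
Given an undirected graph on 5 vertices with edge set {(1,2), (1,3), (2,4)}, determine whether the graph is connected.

Step 1: Build adjacency list from edges:
  1: 2, 3
  2: 1, 4
  3: 1
  4: 2
  5: (none)

Step 2: Run BFS/DFS from vertex 1:
  Visited: {1, 2, 3, 4}
  Reached 4 of 5 vertices

Step 3: Only 4 of 5 vertices reached. Graph is disconnected.
Connected components: {1, 2, 3, 4}, {5}
Answer: No, the graph is not connected (2 components).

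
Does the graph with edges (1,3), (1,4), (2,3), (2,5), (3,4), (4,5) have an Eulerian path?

Step 1: Find the degree of each vertex:
  deg(1) = 2
  deg(2) = 2
  deg(3) = 3
  deg(4) = 3
  deg(5) = 2

Step 2: Count vertices with odd degree:
  Odd-degree vertices: 3, 4 (2 total)

Step 3: Apply Euler's theorem:
  - Eulerian circuit exists iff graph is connected and all vertices have even degree
  - Eulerian path exists iff graph is connected and has 0 or 2 odd-degree vertices

Graph is connected with exactly 2 odd-degree vertices (3, 4).
Eulerian path exists (starting and ending at the odd-degree vertices), but no Eulerian circuit.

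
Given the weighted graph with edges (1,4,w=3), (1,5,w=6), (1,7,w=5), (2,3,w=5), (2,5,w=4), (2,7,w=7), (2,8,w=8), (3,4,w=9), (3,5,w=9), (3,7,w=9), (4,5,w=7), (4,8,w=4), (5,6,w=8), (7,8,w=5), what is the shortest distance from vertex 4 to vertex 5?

Step 1: Build adjacency list with weights:
  1: 4(w=3), 5(w=6), 7(w=5)
  2: 3(w=5), 5(w=4), 7(w=7), 8(w=8)
  3: 2(w=5), 4(w=9), 5(w=9), 7(w=9)
  4: 1(w=3), 3(w=9), 5(w=7), 8(w=4)
  5: 1(w=6), 2(w=4), 3(w=9), 4(w=7), 6(w=8)
  6: 5(w=8)
  7: 1(w=5), 2(w=7), 3(w=9), 8(w=5)
  8: 2(w=8), 4(w=4), 7(w=5)

Step 2: Apply Dijkstra's algorithm from vertex 4:
  Visit vertex 4 (distance=0)
    Update dist[1] = 3
    Update dist[3] = 9
    Update dist[5] = 7
    Update dist[8] = 4
  Visit vertex 1 (distance=3)
    Update dist[7] = 8
  Visit vertex 8 (distance=4)
    Update dist[2] = 12
  Visit vertex 5 (distance=7)
    Update dist[2] = 11
    Update dist[6] = 15

Step 3: Shortest path: 4 -> 5
Total weight: 7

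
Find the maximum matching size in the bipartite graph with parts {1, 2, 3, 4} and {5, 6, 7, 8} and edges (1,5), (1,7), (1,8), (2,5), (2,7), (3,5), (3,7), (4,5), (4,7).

Step 1: List the neighbors of each left vertex:
  1: 5, 7, 8
  2: 5, 7
  3: 5, 7
  4: 5, 7

Step 2: Greedily match left vertices, then look for augmenting paths:
  Match 1 -- 8
  Match 2 -- 7
  Match 3 -- 5
  No augmenting path remains.

Step 3: Verify this is maximum:
  Matching has size 3. The vertex set {1, 5, 7} covers every edge and has size 3; any matching has at most one edge per cover vertex, so 3 is maximum (König's theorem).

Maximum matching: {(1,8), (2,7), (3,5)}
Size: 3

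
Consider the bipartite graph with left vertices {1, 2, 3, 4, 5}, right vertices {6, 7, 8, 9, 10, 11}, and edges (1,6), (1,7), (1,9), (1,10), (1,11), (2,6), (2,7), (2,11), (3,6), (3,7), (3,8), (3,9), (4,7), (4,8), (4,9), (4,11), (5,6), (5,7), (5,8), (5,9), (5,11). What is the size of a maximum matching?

Step 1: List the neighbors of each left vertex:
  1: 6, 7, 9, 10, 11
  2: 6, 7, 11
  3: 6, 7, 8, 9
  4: 7, 8, 9, 11
  5: 6, 7, 8, 9, 11

Step 2: Greedily match left vertices, then look for augmenting paths:
  Match 1 -- 6
  Match 2 -- 7
  Match 3 -- 8
  Match 4 -- 9
  Match 5 -- 11
  No augmenting path remains.

Step 3: Verify this is maximum:
  Matching size 5 = min(|L|, |R|) = min(5, 6), which is an upper bound, so this matching is maximum.

Maximum matching: {(1,6), (2,7), (3,8), (4,9), (5,11)}
Size: 5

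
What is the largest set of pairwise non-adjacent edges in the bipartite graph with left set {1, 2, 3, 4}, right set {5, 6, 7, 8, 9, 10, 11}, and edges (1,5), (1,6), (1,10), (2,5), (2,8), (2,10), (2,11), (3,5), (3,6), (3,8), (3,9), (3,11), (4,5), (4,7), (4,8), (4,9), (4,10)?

Step 1: List the neighbors of each left vertex:
  1: 5, 6, 10
  2: 5, 8, 10, 11
  3: 5, 6, 8, 9, 11
  4: 5, 7, 8, 9, 10

Step 2: Greedily match left vertices, then look for augmenting paths:
  Match 1 -- 5
  Match 2 -- 8
  Match 3 -- 6
  Match 4 -- 7
  No augmenting path remains.

Step 3: Verify this is maximum:
  Matching size 4 = min(|L|, |R|) = min(4, 7), which is an upper bound, so this matching is maximum.

Maximum matching: {(1,5), (2,8), (3,6), (4,7)}
Size: 4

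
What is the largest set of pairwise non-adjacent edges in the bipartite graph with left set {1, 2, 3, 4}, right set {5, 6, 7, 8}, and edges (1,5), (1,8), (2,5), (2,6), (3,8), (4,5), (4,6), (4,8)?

Step 1: List the neighbors of each left vertex:
  1: 5, 8
  2: 5, 6
  3: 8
  4: 5, 6, 8

Step 2: Greedily match left vertices, then look for augmenting paths:
  Match 1 -- 5
  Match 2 -- 6
  Match 3 -- 8
  No augmenting path remains.

Step 3: Verify this is maximum:
  Matching has size 3. The vertex set {5, 6, 8} covers every edge and has size 3; any matching has at most one edge per cover vertex, so 3 is maximum (König's theorem).

Maximum matching: {(1,5), (2,6), (3,8)}
Size: 3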